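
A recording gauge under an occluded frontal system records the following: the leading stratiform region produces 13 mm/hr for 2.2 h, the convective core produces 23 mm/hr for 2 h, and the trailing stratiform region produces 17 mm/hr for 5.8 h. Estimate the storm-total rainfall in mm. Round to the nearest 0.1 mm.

total ≈ 173.2 mm

Total = Σ Rᵢ Δtᵢ = 13 × 2.2 + 23 × 2 + 17 × 5.8
      = 28.6 + 46 + 98.6 = 173.2 mm.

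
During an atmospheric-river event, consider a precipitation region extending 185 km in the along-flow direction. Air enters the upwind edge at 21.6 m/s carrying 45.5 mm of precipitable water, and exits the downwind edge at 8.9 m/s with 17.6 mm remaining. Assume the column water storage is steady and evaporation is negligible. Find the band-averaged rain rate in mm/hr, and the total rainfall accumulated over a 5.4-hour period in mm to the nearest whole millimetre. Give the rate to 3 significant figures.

R ≈ 16.1 mm/hr; total ≈ 87 mm

Column moisture flux per unit crosswind length is F = V × PW.
Inflow: F_in = 21.6 × 45.5 = 982.8 mm·m/s
Outflow: F_out = 8.9 × 17.6 = 156.64 mm·m/s
Steady-state rate R = (F_in − F_out)/L = (982.8 − 156.64) / 185000 m = 4.466e-03 mm/s.
R = 4.466e-03 × 3600 = 16.1 mm/hr.
Over 5.4 h: total = 16.1 × 5.4 = 86.94 ≈ 87 mm.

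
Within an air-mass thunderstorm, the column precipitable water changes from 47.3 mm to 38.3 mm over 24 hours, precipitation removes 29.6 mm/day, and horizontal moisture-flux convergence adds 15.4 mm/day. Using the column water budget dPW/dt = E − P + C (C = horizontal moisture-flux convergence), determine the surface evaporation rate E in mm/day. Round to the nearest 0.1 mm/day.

E ≈ 5.2 mm/day

dPW/dt = (38.3 − 47.3) mm / (24/24 day) = -9.000 mm/day.
E = dPW/dt + P − C = (-9.000) + 29.6 − (15.4) = 5.2 mm/day.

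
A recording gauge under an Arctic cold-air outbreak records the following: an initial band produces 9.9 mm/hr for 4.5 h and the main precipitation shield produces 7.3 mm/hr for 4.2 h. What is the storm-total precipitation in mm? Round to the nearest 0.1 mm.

Total = Σ Rᵢ Δtᵢ = 9.9 × 4.5 + 7.3 × 4.2
      = 44.55 + 30.66 = 75.2 mm.

total ≈ 75.2 mm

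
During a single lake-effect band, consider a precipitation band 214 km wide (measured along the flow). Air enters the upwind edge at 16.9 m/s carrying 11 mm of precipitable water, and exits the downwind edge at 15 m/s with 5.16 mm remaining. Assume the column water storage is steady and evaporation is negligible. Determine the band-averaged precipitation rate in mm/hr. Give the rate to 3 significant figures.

R ≈ 1.83 mm/hr

Column moisture flux per unit crosswind length is F = V × PW.
Inflow: F_in = 16.9 × 11 = 185.9 mm·m/s
Outflow: F_out = 15 × 5.16 = 77.4 mm·m/s
Steady-state rate R = (F_in − F_out)/L = (185.9 − 77.4) / 214000 m = 5.070e-04 mm/s.
R = 5.070e-04 × 3600 = 1.83 mm/hr.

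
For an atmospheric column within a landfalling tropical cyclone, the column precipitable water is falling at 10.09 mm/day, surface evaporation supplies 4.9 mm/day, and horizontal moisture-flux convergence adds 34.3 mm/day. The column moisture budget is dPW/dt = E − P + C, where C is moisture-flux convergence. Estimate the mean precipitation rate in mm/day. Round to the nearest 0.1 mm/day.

dPW/dt = -10.09 mm/day.
P = E + C − dPW/dt = 4.9 + (34.3) − (-10.09) = 49.3 mm/day.

P ≈ 49.3 mm/day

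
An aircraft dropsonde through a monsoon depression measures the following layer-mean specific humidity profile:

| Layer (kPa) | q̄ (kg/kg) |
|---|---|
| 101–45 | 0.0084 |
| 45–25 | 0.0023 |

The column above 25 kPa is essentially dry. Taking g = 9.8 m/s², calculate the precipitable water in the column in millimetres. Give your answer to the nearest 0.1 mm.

Precipitable water is the column-integrated vapour mass per unit area: PW = (1/g) Σ q̄ Δp, with q in kg/kg and Δp in Pa (1 kg/m² of water = 1 mm).
Layer 101–45 kPa: Δp = 560 hPa = 56000 Pa, q̄ = 0.0084 kg/kg → 0.0084 × 56000 / 9.8 = 48.00 mm
Layer 45–25 kPa: Δp = 200 hPa = 20000 Pa, q̄ = 0.0023 kg/kg → 0.0023 × 20000 / 9.8 = 4.69 mm
PW = 48.00 + 4.69 = 52.69 ≈ 52.7 mm.

PW ≈ 52.7 mm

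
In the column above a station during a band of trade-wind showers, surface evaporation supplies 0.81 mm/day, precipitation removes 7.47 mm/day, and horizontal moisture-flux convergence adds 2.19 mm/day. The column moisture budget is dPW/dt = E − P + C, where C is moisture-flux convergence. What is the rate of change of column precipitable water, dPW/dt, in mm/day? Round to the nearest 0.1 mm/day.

dPW/dt ≈ -4.5 mm/day

dPW/dt = E − P + C = 0.81 − 7.47 + (2.19) = -4.5 mm/day.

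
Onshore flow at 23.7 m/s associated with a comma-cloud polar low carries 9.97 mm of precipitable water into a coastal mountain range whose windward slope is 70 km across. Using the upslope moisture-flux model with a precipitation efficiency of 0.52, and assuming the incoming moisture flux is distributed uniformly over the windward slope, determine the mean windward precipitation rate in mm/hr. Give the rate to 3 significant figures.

Incoming column moisture flux per unit ridge length: F = V × PW = 23.7 × 9.97 = 236.289 mm·m/s.
Spread over the 70 km slope with efficiency ε = 0.52: R = ε·F/W = 0.52 × 236.289 / 70000 m = 1.755e-03 mm/s.
R = 1.755e-03 × 3600 = 6.32 mm/hr.

R ≈ 6.32 mm/hr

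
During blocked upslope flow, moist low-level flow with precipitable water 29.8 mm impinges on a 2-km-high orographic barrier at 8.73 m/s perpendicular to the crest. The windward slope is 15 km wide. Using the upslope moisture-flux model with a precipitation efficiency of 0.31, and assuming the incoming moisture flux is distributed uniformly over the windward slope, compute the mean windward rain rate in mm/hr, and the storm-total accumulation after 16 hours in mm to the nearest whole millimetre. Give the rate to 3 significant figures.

Incoming column moisture flux per unit ridge length: F = V × PW = 8.73 × 29.8 = 260.154 mm·m/s.
Spread over the 15 km slope with efficiency ε = 0.31: R = ε·F/W = 0.31 × 260.154 / 15000 m = 5.377e-03 mm/s.
R = 5.377e-03 × 3600 = 19.4 mm/hr.
Over 16 h: total = 19.4 × 16 = 310.4 ≈ 310 mm.

R ≈ 19.4 mm/hr; total ≈ 310 mm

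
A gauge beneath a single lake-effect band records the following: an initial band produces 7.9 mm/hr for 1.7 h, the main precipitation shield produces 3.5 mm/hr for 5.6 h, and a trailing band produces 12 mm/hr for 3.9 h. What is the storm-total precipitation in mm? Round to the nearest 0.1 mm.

Total = Σ Rᵢ Δtᵢ = 7.9 × 1.7 + 3.5 × 5.6 + 12 × 3.9
      = 13.43 + 19.6 + 46.8 = 79.8 mm.

total ≈ 79.8 mm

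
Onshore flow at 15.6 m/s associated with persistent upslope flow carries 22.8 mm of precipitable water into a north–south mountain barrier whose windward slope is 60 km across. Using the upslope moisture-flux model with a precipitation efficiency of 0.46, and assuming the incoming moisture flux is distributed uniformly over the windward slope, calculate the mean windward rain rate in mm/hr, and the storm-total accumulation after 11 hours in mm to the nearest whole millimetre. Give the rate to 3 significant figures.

R ≈ 9.82 mm/hr; total ≈ 108 mm

Incoming column moisture flux per unit ridge length: F = V × PW = 15.6 × 22.8 = 355.68 mm·m/s.
Spread over the 60 km slope with efficiency ε = 0.46: R = ε·F/W = 0.46 × 355.68 / 60000 m = 2.727e-03 mm/s.
R = 2.727e-03 × 3600 = 9.82 mm/hr.
Over 11 h: total = 9.82 × 11 = 108.02 ≈ 108 mm.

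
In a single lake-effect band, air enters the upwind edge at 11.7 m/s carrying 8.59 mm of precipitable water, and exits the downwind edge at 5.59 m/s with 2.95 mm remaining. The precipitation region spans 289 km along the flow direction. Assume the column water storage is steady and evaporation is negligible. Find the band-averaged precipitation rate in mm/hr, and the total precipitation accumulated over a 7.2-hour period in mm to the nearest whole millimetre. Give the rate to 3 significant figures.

Column moisture flux per unit crosswind length is F = V × PW.
Inflow: F_in = 11.7 × 8.59 = 100.503 mm·m/s
Outflow: F_out = 5.59 × 2.95 = 16.4905 mm·m/s
Steady-state rate R = (F_in − F_out)/L = (100.503 − 16.4905) / 289000 m = 2.907e-04 mm/s.
R = 2.907e-04 × 3600 = 1.05 mm/hr.
Over 7.2 h: total = 1.05 × 7.2 = 7.56 ≈ 8 mm.

R ≈ 1.05 mm/hr; total ≈ 8 mm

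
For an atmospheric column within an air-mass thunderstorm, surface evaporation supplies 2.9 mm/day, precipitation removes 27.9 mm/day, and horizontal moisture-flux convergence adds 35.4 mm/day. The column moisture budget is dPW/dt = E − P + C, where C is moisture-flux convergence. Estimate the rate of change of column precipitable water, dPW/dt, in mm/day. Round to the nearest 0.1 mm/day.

dPW/dt = E − P + C = 2.9 − 27.9 + (35.4) = 10.4 mm/day.

dPW/dt ≈ 10.4 mm/day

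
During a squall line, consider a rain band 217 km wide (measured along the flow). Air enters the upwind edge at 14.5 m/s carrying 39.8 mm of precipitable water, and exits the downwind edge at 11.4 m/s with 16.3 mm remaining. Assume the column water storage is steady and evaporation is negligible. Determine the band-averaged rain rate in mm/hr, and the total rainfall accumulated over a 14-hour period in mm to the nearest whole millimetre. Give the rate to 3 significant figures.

R ≈ 6.49 mm/hr; total ≈ 91 mm

Column moisture flux per unit crosswind length is F = V × PW.
Inflow: F_in = 14.5 × 39.8 = 577.1 mm·m/s
Outflow: F_out = 11.4 × 16.3 = 185.82 mm·m/s
Steady-state rate R = (F_in − F_out)/L = (577.1 − 185.82) / 217000 m = 1.803e-03 mm/s.
R = 1.803e-03 × 3600 = 6.49 mm/hr.
Over 14 h: total = 6.49 × 14 = 90.86 ≈ 91 mm.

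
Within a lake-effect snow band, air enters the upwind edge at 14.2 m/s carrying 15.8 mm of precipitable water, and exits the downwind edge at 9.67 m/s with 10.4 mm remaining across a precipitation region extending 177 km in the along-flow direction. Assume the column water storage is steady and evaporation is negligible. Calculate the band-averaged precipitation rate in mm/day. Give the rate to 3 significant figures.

Column moisture flux per unit crosswind length is F = V × PW.
Inflow: F_in = 14.2 × 15.8 = 224.36 mm·m/s
Outflow: F_out = 9.67 × 10.4 = 100.568 mm·m/s
Steady-state rate R = (F_in − F_out)/L = (224.36 − 100.568) / 177000 m = 6.994e-04 mm/s.
R = 6.994e-04 × 3600 × 24 = 60.4 mm/day.

R ≈ 60.4 mm/day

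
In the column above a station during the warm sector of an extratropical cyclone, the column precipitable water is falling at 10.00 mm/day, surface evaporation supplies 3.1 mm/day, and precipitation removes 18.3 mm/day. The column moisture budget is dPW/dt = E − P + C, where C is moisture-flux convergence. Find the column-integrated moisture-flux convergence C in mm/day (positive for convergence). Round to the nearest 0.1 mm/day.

C ≈ 5.2 mm/day

dPW/dt = -10.00 mm/day.
C = dPW/dt − E + P = (-10.00) − 3.1 + 18.3 = 5.2 mm/day.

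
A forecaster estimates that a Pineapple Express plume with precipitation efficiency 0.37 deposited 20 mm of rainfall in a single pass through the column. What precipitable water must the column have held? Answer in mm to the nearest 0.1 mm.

PW = rainfall / ε = 20 / 0.37 = 54.1 mm.

PW ≈ 54.1 mm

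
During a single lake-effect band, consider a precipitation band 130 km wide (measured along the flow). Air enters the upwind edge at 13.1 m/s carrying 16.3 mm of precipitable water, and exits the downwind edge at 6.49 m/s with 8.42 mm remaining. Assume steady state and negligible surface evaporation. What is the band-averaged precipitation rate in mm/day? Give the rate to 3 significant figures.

R ≈ 106 mm/day

Column moisture flux per unit crosswind length is F = V × PW.
Inflow: F_in = 13.1 × 16.3 = 213.53 mm·m/s
Outflow: F_out = 6.49 × 8.42 = 54.6458 mm·m/s
Steady-state rate R = (F_in − F_out)/L = (213.53 − 54.6458) / 130000 m = 1.222e-03 mm/s.
R = 1.222e-03 × 3600 × 24 = 106 mm/day.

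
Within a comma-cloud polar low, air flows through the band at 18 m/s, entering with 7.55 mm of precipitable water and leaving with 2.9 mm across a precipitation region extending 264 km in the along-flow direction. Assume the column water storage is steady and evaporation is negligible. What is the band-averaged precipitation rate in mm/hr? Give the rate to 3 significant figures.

Column moisture flux per unit crosswind length is F = V × PW.
Inflow: F_in = 18 × 7.55 = 135.9 mm·m/s
Outflow: F_out = 18 × 2.9 = 52.2 mm·m/s
Steady-state rate R = (F_in − F_out)/L = (135.9 − 52.2) / 264000 m = 3.170e-04 mm/s.
R = 3.170e-04 × 3600 = 1.14 mm/hr.

R ≈ 1.14 mm/hr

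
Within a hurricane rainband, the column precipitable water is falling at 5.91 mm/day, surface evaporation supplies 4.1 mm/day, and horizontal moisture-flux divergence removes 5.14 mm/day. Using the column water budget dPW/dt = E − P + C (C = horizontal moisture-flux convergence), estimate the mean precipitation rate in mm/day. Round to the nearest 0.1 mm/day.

P ≈ 4.9 mm/day

dPW/dt = -5.91 mm/day.
P = E + C − dPW/dt = 4.1 + (-5.14) − (-5.91) = 4.9 mm/day.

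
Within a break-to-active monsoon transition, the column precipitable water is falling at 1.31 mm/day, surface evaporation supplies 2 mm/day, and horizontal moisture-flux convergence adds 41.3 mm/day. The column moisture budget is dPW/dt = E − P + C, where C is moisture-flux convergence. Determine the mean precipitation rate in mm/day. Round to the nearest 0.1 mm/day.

P ≈ 44.6 mm/day

dPW/dt = -1.31 mm/day.
P = E + C − dPW/dt = 2 + (41.3) − (-1.31) = 44.6 mm/day.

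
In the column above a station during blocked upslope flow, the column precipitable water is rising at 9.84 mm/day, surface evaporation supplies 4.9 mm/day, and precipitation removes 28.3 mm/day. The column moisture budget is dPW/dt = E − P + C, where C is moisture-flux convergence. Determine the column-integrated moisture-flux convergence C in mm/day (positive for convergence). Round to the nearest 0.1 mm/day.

dPW/dt = +9.84 mm/day.
C = dPW/dt − E + P = (+9.84) − 4.9 + 28.3 = 33.2 mm/day.

C ≈ 33.2 mm/day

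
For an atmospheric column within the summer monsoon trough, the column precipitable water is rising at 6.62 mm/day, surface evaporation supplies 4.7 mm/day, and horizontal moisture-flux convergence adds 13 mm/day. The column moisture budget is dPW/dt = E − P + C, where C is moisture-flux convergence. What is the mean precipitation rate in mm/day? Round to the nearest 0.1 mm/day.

P ≈ 11.1 mm/day

dPW/dt = +6.62 mm/day.
P = E + C − dPW/dt = 4.7 + (13) − (+6.62) = 11.1 mm/day.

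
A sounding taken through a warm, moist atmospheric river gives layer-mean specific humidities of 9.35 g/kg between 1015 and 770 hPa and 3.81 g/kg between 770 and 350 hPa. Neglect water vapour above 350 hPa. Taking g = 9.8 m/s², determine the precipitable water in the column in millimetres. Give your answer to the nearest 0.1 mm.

PW ≈ 39.7 mm

Precipitable water is the column-integrated vapour mass per unit area: PW = (1/g) Σ q̄ Δp, with q in kg/kg and Δp in Pa (1 kg/m² of water = 1 mm).
Layer 1015–770 hPa: Δp = 245 hPa = 24500 Pa, q̄ = 0.00935 kg/kg → 0.00935 × 24500 / 9.8 = 23.38 mm
Layer 770–350 hPa: Δp = 420 hPa = 42000 Pa, q̄ = 0.00381 kg/kg → 0.00381 × 42000 / 9.8 = 16.33 mm
PW = 23.38 + 16.33 = 39.71 ≈ 39.7 mm.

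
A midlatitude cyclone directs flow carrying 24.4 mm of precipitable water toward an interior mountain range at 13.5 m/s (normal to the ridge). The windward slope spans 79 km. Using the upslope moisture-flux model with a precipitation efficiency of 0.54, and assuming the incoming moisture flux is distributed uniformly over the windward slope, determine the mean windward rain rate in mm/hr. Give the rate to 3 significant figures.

Incoming column moisture flux per unit ridge length: F = V × PW = 13.5 × 24.4 = 329.4 mm·m/s.
Spread over the 79 km slope with efficiency ε = 0.54: R = ε·F/W = 0.54 × 329.4 / 79000 m = 2.252e-03 mm/s.
R = 2.252e-03 × 3600 = 8.11 mm/hr.

R ≈ 8.11 mm/hr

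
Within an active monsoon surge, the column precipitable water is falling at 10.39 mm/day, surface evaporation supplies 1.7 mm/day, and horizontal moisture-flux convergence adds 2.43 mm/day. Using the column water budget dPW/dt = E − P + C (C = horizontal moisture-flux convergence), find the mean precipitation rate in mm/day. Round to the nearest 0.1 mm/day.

P ≈ 14.5 mm/day

dPW/dt = -10.39 mm/day.
P = E + C − dPW/dt = 1.7 + (2.43) − (-10.39) = 14.5 mm/day.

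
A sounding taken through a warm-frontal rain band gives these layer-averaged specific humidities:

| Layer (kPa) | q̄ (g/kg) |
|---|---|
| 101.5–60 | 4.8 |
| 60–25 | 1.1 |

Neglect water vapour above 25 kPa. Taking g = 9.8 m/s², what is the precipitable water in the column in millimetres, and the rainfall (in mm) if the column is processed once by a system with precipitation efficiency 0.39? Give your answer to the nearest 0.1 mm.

Precipitable water is the column-integrated vapour mass per unit area: PW = (1/g) Σ q̄ Δp, with q in kg/kg and Δp in Pa (1 kg/m² of water = 1 mm).
Layer 101.5–60 kPa: Δp = 415 hPa = 41500 Pa, q̄ = 0.0048 kg/kg → 0.0048 × 41500 / 9.8 = 20.33 mm
Layer 60–25 kPa: Δp = 350 hPa = 35000 Pa, q̄ = 0.0011 kg/kg → 0.0011 × 35000 / 9.8 = 3.93 mm
PW = 20.33 + 3.93 = 24.26 ≈ 24.3 mm.
Rainfall = ε × PW = 0.39 × 24.3 = 9.5 mm.

PW ≈ 24.3 mm; rainfall ≈ 9.5 mm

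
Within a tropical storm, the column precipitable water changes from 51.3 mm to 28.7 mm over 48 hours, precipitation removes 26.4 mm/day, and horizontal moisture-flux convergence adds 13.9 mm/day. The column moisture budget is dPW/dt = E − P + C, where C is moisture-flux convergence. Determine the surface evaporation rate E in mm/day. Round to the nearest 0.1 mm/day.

E ≈ 1.2 mm/day

dPW/dt = (28.7 − 51.3) mm / (48/24 day) = -11.300 mm/day.
E = dPW/dt + P − C = (-11.300) + 26.4 − (13.9) = 1.2 mm/day.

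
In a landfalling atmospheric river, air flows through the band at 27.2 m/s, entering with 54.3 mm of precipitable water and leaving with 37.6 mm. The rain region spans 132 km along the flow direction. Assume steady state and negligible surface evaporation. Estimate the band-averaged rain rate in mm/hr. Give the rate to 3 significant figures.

R ≈ 12.4 mm/hr

Column moisture flux per unit crosswind length is F = V × PW.
Inflow: F_in = 27.2 × 54.3 = 1476.96 mm·m/s
Outflow: F_out = 27.2 × 37.6 = 1022.72 mm·m/s
Steady-state rate R = (F_in − F_out)/L = (1476.96 − 1022.72) / 132000 m = 3.441e-03 mm/s.
R = 3.441e-03 × 3600 = 12.4 mm/hr.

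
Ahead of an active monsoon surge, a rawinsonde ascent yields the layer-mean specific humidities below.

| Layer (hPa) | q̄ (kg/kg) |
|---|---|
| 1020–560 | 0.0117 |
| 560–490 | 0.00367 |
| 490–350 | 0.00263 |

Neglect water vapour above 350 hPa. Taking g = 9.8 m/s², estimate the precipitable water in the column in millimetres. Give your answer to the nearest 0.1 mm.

PW ≈ 61.3 mm

Precipitable water is the column-integrated vapour mass per unit area: PW = (1/g) Σ q̄ Δp, with q in kg/kg and Δp in Pa (1 kg/m² of water = 1 mm).
Layer 1020–560 hPa: Δp = 460 hPa = 46000 Pa, q̄ = 0.0117 kg/kg → 0.0117 × 46000 / 9.8 = 54.92 mm
Layer 560–490 hPa: Δp = 70 hPa = 7000 Pa, q̄ = 0.00367 kg/kg → 0.00367 × 7000 / 9.8 = 2.62 mm
Layer 490–350 hPa: Δp = 140 hPa = 14000 Pa, q̄ = 0.00263 kg/kg → 0.00263 × 14000 / 9.8 = 3.76 mm
PW = 54.92 + 2.62 + 3.76 = 61.30 ≈ 61.3 mm.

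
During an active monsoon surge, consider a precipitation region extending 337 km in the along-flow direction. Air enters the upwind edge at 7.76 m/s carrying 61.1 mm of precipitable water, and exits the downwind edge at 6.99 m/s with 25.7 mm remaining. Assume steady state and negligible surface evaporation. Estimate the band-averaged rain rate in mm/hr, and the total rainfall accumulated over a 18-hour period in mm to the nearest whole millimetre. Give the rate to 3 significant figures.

Column moisture flux per unit crosswind length is F = V × PW.
Inflow: F_in = 7.76 × 61.1 = 474.136 mm·m/s
Outflow: F_out = 6.99 × 25.7 = 179.643 mm·m/s
Steady-state rate R = (F_in − F_out)/L = (474.136 − 179.643) / 337000 m = 8.739e-04 mm/s.
R = 8.739e-04 × 3600 = 3.15 mm/hr.
Over 18 h: total = 3.15 × 18 = 56.7 ≈ 57 mm.

R ≈ 3.15 mm/hr; total ≈ 57 mm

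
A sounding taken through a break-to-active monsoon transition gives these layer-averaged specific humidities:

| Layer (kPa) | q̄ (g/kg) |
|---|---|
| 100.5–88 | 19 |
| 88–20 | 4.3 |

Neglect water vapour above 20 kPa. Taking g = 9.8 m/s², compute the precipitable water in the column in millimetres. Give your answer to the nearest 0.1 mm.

Precipitable water is the column-integrated vapour mass per unit area: PW = (1/g) Σ q̄ Δp, with q in kg/kg and Δp in Pa (1 kg/m² of water = 1 mm).
Layer 100.5–88 kPa: Δp = 125 hPa = 12500 Pa, q̄ = 0.019 kg/kg → 0.019 × 12500 / 9.8 = 24.23 mm
Layer 88–20 kPa: Δp = 680 hPa = 68000 Pa, q̄ = 0.0043 kg/kg → 0.0043 × 68000 / 9.8 = 29.84 mm
PW = 24.23 + 29.84 = 54.07 ≈ 54.1 mm.

PW ≈ 54.1 mm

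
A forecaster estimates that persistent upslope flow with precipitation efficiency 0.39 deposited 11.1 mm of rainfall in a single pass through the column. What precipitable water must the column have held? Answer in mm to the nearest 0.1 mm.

PW = rainfall / ε = 11.1 / 0.39 = 28.5 mm.

PW ≈ 28.5 mm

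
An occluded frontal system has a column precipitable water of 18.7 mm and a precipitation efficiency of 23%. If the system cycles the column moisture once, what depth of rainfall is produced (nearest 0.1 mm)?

Rainfall = ε × PW = 0.23 × 18.7 = 4.3 mm.

rainfall ≈ 4.3 mm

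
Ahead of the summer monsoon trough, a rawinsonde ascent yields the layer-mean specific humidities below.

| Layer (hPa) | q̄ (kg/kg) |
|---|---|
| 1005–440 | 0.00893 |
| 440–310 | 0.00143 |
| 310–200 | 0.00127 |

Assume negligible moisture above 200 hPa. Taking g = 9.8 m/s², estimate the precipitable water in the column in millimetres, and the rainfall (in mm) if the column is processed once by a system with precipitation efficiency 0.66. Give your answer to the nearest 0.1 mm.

PW ≈ 54.8 mm; rainfall ≈ 36.2 mm

Precipitable water is the column-integrated vapour mass per unit area: PW = (1/g) Σ q̄ Δp, with q in kg/kg and Δp in Pa (1 kg/m² of water = 1 mm).
Layer 1005–440 hPa: Δp = 565 hPa = 56500 Pa, q̄ = 0.00893 kg/kg → 0.00893 × 56500 / 9.8 = 51.48 mm
Layer 440–310 hPa: Δp = 130 hPa = 13000 Pa, q̄ = 0.00143 kg/kg → 0.00143 × 13000 / 9.8 = 1.90 mm
Layer 310–200 hPa: Δp = 110 hPa = 11000 Pa, q̄ = 0.00127 kg/kg → 0.00127 × 11000 / 9.8 = 1.43 mm
PW = 51.48 + 1.90 + 1.43 = 54.81 ≈ 54.8 mm.
Rainfall = ε × PW = 0.66 × 54.8 = 36.2 mm.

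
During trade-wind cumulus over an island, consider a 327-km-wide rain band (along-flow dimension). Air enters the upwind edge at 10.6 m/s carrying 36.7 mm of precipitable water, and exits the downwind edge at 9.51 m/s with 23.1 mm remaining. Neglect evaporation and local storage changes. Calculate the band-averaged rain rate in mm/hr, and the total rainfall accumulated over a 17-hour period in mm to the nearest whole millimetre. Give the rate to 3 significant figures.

R ≈ 1.86 mm/hr; total ≈ 32 mm

Column moisture flux per unit crosswind length is F = V × PW.
Inflow: F_in = 10.6 × 36.7 = 389.02 mm·m/s
Outflow: F_out = 9.51 × 23.1 = 219.681 mm·m/s
Steady-state rate R = (F_in − F_out)/L = (389.02 − 219.681) / 327000 m = 5.179e-04 mm/s.
R = 5.179e-04 × 3600 = 1.86 mm/hr.
Over 17 h: total = 1.86 × 17 = 31.62 ≈ 32 mm.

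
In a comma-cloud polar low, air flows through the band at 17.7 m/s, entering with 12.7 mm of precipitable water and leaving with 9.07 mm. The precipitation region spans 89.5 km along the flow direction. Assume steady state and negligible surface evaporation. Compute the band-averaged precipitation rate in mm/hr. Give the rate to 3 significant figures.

Column moisture flux per unit crosswind length is F = V × PW.
Inflow: F_in = 17.7 × 12.7 = 224.79 mm·m/s
Outflow: F_out = 17.7 × 9.07 = 160.539 mm·m/s
Steady-state rate R = (F_in − F_out)/L = (224.79 − 160.539) / 89500 m = 7.179e-04 mm/s.
R = 7.179e-04 × 3600 = 2.58 mm/hr.

R ≈ 2.58 mm/hr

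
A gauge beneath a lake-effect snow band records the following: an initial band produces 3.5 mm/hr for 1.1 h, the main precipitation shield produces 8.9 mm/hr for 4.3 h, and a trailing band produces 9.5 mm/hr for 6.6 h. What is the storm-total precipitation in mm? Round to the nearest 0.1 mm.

total ≈ 104.8 mm

Total = Σ Rᵢ Δtᵢ = 3.5 × 1.1 + 8.9 × 4.3 + 9.5 × 6.6
      = 3.85 + 38.27 + 62.7 = 104.8 mm.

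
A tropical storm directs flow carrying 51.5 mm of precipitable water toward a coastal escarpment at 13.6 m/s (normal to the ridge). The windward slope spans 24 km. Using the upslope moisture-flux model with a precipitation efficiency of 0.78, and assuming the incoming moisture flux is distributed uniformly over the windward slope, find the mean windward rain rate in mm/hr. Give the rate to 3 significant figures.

Incoming column moisture flux per unit ridge length: F = V × PW = 13.6 × 51.5 = 700.4 mm·m/s.
Spread over the 24 km slope with efficiency ε = 0.78: R = ε·F/W = 0.78 × 700.4 / 24000 m = 2.276e-02 mm/s.
R = 2.276e-02 × 3600 = 81.9 mm/hr.

R ≈ 81.9 mm/hr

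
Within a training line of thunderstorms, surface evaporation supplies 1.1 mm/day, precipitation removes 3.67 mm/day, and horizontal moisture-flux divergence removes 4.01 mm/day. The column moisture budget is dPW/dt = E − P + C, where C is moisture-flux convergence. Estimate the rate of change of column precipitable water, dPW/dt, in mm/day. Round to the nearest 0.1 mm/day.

dPW/dt ≈ -6.6 mm/day

dPW/dt = E − P + C = 1.1 − 3.67 + (-4.01) = -6.6 mm/day.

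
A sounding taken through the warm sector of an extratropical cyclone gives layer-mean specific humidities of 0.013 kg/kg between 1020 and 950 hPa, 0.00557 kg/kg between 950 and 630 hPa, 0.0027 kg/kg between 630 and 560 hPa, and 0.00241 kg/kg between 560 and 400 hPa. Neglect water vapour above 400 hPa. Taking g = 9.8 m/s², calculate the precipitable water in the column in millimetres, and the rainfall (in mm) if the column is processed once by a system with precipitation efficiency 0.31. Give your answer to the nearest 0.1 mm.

PW ≈ 33.3 mm; rainfall ≈ 10.3 mm

Precipitable water is the column-integrated vapour mass per unit area: PW = (1/g) Σ q̄ Δp, with q in kg/kg and Δp in Pa (1 kg/m² of water = 1 mm).
Layer 1020–950 hPa: Δp = 70 hPa = 7000 Pa, q̄ = 0.013 kg/kg → 0.013 × 7000 / 9.8 = 9.29 mm
Layer 950–630 hPa: Δp = 320 hPa = 32000 Pa, q̄ = 0.00557 kg/kg → 0.00557 × 32000 / 9.8 = 18.19 mm
Layer 630–560 hPa: Δp = 70 hPa = 7000 Pa, q̄ = 0.0027 kg/kg → 0.0027 × 7000 / 9.8 = 1.93 mm
Layer 560–400 hPa: Δp = 160 hPa = 16000 Pa, q̄ = 0.00241 kg/kg → 0.00241 × 16000 / 9.8 = 3.93 mm
PW = 9.29 + 18.19 + 1.93 + 3.93 = 33.34 ≈ 33.3 mm.
Rainfall = ε × PW = 0.31 × 33.3 = 10.3 mm.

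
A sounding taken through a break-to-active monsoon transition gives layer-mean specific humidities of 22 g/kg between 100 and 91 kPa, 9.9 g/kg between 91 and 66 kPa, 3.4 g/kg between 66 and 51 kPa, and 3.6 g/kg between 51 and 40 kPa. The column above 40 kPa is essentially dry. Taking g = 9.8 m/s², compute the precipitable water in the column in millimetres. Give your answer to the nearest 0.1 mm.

Precipitable water is the column-integrated vapour mass per unit area: PW = (1/g) Σ q̄ Δp, with q in kg/kg and Δp in Pa (1 kg/m² of water = 1 mm).
Layer 100–91 kPa: Δp = 90 hPa = 9000 Pa, q̄ = 0.022 kg/kg → 0.022 × 9000 / 9.8 = 20.20 mm
Layer 91–66 kPa: Δp = 250 hPa = 25000 Pa, q̄ = 0.0099 kg/kg → 0.0099 × 25000 / 9.8 = 25.26 mm
Layer 66–51 kPa: Δp = 150 hPa = 15000 Pa, q̄ = 0.0034 kg/kg → 0.0034 × 15000 / 9.8 = 5.20 mm
Layer 51–40 kPa: Δp = 110 hPa = 11000 Pa, q̄ = 0.0036 kg/kg → 0.0036 × 11000 / 9.8 = 4.04 mm
PW = 20.20 + 25.26 + 5.20 + 4.04 = 54.70 ≈ 54.7 mm.

PW ≈ 54.7 mm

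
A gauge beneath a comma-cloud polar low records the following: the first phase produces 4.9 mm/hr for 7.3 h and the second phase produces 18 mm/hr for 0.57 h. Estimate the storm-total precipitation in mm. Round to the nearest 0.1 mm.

Total = Σ Rᵢ Δtᵢ = 4.9 × 7.3 + 18 × 0.57
      = 35.77 + 10.26 = 46.0 mm.

total ≈ 46.0 mm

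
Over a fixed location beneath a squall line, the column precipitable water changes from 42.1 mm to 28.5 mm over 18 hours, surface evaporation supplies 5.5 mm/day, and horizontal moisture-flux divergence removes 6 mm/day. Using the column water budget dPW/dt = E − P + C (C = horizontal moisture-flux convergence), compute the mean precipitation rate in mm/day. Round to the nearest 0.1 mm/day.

P ≈ 17.6 mm/day

dPW/dt = (28.5 − 42.1) mm / (18/24 day) = -18.133 mm/day.
P = E + C − dPW/dt = 5.5 + (-6) − (-18.133) = 17.6 mm/day.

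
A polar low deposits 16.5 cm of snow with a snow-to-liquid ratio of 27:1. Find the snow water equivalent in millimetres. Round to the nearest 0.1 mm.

SWE ≈ 6.1 mm

SWE = snow depth / ratio = 16.5 cm / 27 = 0.611 cm = 6.1 mm.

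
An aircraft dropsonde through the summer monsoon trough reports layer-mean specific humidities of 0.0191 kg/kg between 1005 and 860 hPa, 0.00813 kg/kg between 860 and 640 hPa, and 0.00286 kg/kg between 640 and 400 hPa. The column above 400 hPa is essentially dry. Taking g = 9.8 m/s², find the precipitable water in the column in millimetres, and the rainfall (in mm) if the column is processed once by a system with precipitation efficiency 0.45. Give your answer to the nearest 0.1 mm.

Precipitable water is the column-integrated vapour mass per unit area: PW = (1/g) Σ q̄ Δp, with q in kg/kg and Δp in Pa (1 kg/m² of water = 1 mm).
Layer 1005–860 hPa: Δp = 145 hPa = 14500 Pa, q̄ = 0.0191 kg/kg → 0.0191 × 14500 / 9.8 = 28.26 mm
Layer 860–640 hPa: Δp = 220 hPa = 22000 Pa, q̄ = 0.00813 kg/kg → 0.00813 × 22000 / 9.8 = 18.25 mm
Layer 640–400 hPa: Δp = 240 hPa = 24000 Pa, q̄ = 0.00286 kg/kg → 0.00286 × 24000 / 9.8 = 7.00 mm
PW = 28.26 + 18.25 + 7.00 = 53.51 ≈ 53.5 mm.
Rainfall = ε × PW = 0.45 × 53.5 = 24.1 mm.

PW ≈ 53.5 mm; rainfall ≈ 24.1 mm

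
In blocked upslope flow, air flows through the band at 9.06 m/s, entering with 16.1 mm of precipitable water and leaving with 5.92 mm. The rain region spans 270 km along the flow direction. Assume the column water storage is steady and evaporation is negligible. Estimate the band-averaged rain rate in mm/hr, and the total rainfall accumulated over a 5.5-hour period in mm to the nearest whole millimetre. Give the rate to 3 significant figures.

R ≈ 1.23 mm/hr; total ≈ 7 mm

Column moisture flux per unit crosswind length is F = V × PW.
Inflow: F_in = 9.06 × 16.1 = 145.866 mm·m/s
Outflow: F_out = 9.06 × 5.92 = 53.6352 mm·m/s
Steady-state rate R = (F_in − F_out)/L = (145.866 − 53.6352) / 270000 m = 3.416e-04 mm/s.
R = 3.416e-04 × 3600 = 1.23 mm/hr.
Over 5.5 h: total = 1.23 × 5.5 = 6.765 ≈ 7 mm.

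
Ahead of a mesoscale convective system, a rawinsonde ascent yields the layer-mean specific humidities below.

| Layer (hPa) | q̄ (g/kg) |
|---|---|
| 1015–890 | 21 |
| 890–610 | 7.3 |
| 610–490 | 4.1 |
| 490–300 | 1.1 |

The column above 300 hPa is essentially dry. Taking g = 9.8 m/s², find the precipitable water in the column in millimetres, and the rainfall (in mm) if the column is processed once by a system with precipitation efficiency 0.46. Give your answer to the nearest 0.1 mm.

Precipitable water is the column-integrated vapour mass per unit area: PW = (1/g) Σ q̄ Δp, with q in kg/kg and Δp in Pa (1 kg/m² of water = 1 mm).
Layer 1015–890 hPa: Δp = 125 hPa = 12500 Pa, q̄ = 0.021 kg/kg → 0.021 × 12500 / 9.8 = 26.79 mm
Layer 890–610 hPa: Δp = 280 hPa = 28000 Pa, q̄ = 0.0073 kg/kg → 0.0073 × 28000 / 9.8 = 20.86 mm
Layer 610–490 hPa: Δp = 120 hPa = 12000 Pa, q̄ = 0.0041 kg/kg → 0.0041 × 12000 / 9.8 = 5.02 mm
Layer 490–300 hPa: Δp = 190 hPa = 19000 Pa, q̄ = 0.0011 kg/kg → 0.0011 × 19000 / 9.8 = 2.13 mm
PW = 26.79 + 20.86 + 5.02 + 2.13 = 54.80 ≈ 54.8 mm.
Rainfall = ε × PW = 0.46 × 54.8 = 25.2 mm.

PW ≈ 54.8 mm; rainfall ≈ 25.2 mm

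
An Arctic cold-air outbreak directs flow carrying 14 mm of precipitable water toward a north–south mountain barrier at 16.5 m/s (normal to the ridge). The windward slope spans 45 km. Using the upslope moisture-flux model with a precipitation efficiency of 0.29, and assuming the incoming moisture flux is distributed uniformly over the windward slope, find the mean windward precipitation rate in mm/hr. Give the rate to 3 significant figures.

Incoming column moisture flux per unit ridge length: F = V × PW = 16.5 × 14 = 231 mm·m/s.
Spread over the 45 km slope with efficiency ε = 0.29: R = ε·F/W = 0.29 × 231 / 45000 m = 1.489e-03 mm/s.
R = 1.489e-03 × 3600 = 5.36 mm/hr.

R ≈ 5.36 mm/hr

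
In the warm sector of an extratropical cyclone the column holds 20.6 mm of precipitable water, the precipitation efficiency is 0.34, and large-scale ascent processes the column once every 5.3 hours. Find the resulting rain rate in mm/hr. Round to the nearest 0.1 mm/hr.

Each overturning extracts ε × PW = 0.34 × 20.6 = 7.004 mm.
Rate = ε·PW / τ = 7.004 / 5.3 h = 1.3 mm/hr.

R ≈ 1.3 mm/hr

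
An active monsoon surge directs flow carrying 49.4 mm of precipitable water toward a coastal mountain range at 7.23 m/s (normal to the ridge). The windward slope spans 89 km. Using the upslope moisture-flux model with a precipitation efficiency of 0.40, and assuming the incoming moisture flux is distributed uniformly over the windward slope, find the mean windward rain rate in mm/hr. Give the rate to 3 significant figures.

Incoming column moisture flux per unit ridge length: F = V × PW = 7.23 × 49.4 = 357.162 mm·m/s.
Spread over the 89 km slope with efficiency ε = 0.40: R = ε·F/W = 0.40 × 357.162 / 89000 m = 1.605e-03 mm/s.
R = 1.605e-03 × 3600 = 5.78 mm/hr.

R ≈ 5.78 mm/hr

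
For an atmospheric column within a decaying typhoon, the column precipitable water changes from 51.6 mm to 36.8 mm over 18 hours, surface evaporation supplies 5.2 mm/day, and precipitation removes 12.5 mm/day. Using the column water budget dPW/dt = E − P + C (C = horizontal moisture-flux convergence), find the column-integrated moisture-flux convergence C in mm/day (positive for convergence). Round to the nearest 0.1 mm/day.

C ≈ -12.4 mm/day

dPW/dt = (36.8 − 51.6) mm / (18/24 day) = -19.733 mm/day.
C = dPW/dt − E + P = (-19.733) − 5.2 + 12.5 = -12.4 mm/day.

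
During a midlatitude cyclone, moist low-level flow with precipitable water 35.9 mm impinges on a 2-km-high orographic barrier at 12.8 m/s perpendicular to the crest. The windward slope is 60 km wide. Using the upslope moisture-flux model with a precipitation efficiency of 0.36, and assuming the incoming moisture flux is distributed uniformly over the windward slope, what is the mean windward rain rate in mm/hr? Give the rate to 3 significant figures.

Incoming column moisture flux per unit ridge length: F = V × PW = 12.8 × 35.9 = 459.52 mm·m/s.
Spread over the 60 km slope with efficiency ε = 0.36: R = ε·F/W = 0.36 × 459.52 / 60000 m = 2.757e-03 mm/s.
R = 2.757e-03 × 3600 = 9.93 mm/hr.

R ≈ 9.93 mm/hr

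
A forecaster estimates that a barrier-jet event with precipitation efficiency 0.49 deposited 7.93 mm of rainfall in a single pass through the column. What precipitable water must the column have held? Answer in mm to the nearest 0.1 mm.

PW = rainfall / ε = 7.93 / 0.49 = 16.2 mm.

PW ≈ 16.2 mm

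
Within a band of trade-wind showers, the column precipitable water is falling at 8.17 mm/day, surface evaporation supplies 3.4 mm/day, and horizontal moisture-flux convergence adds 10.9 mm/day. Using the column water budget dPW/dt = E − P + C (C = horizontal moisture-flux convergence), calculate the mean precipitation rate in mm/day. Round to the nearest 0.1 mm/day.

P ≈ 22.5 mm/day

dPW/dt = -8.17 mm/day.
P = E + C − dPW/dt = 3.4 + (10.9) − (-8.17) = 22.5 mm/day.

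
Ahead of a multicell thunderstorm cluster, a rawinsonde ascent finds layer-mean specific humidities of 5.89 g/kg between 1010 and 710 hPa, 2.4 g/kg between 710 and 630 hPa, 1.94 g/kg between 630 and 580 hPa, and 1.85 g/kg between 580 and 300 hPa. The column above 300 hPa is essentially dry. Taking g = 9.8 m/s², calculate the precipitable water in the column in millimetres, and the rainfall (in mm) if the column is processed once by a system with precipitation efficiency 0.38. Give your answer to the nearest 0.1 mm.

PW ≈ 26.3 mm; rainfall ≈ 10.0 mm

Precipitable water is the column-integrated vapour mass per unit area: PW = (1/g) Σ q̄ Δp, with q in kg/kg and Δp in Pa (1 kg/m² of water = 1 mm).
Layer 1010–710 hPa: Δp = 300 hPa = 30000 Pa, q̄ = 0.00589 kg/kg → 0.00589 × 30000 / 9.8 = 18.03 mm
Layer 710–630 hPa: Δp = 80 hPa = 8000 Pa, q̄ = 0.0024 kg/kg → 0.0024 × 8000 / 9.8 = 1.96 mm
Layer 630–580 hPa: Δp = 50 hPa = 5000 Pa, q̄ = 0.00194 kg/kg → 0.00194 × 5000 / 9.8 = 0.99 mm
Layer 580–300 hPa: Δp = 280 hPa = 28000 Pa, q̄ = 0.00185 kg/kg → 0.00185 × 28000 / 9.8 = 5.29 mm
PW = 18.03 + 1.96 + 0.99 + 5.29 = 26.27 ≈ 26.3 mm.
Rainfall = ε × PW = 0.38 × 26.3 = 10.0 mm.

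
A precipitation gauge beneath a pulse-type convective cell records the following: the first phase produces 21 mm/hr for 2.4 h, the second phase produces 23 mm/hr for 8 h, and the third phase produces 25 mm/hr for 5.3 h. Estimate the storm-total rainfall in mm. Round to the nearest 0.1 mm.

Total = Σ Rᵢ Δtᵢ = 21 × 2.4 + 23 × 8 + 25 × 5.3
      = 50.4 + 184 + 132.5 = 366.9 mm.

total ≈ 366.9 mm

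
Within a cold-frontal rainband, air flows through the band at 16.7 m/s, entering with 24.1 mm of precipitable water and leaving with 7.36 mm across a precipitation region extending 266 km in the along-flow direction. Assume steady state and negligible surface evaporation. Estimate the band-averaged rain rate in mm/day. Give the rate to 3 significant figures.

Column moisture flux per unit crosswind length is F = V × PW.
Inflow: F_in = 16.7 × 24.1 = 402.47 mm·m/s
Outflow: F_out = 16.7 × 7.36 = 122.912 mm·m/s
Steady-state rate R = (F_in − F_out)/L = (402.47 − 122.912) / 266000 m = 1.051e-03 mm/s.
R = 1.051e-03 × 3600 × 24 = 90.8 mm/day.

R ≈ 90.8 mm/day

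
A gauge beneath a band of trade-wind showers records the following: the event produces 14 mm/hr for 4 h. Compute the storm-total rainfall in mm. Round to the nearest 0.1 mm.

Total = Σ Rᵢ Δtᵢ = 14 × 4
      = 56 = 56.0 mm.

total ≈ 56.0 mm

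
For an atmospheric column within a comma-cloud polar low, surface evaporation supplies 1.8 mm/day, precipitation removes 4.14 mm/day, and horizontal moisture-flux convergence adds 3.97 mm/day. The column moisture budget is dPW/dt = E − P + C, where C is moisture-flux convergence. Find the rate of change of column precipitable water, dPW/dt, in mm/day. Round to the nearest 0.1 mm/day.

dPW/dt ≈ 1.6 mm/day

dPW/dt = E − P + C = 1.8 − 4.14 + (3.97) = 1.6 mm/day.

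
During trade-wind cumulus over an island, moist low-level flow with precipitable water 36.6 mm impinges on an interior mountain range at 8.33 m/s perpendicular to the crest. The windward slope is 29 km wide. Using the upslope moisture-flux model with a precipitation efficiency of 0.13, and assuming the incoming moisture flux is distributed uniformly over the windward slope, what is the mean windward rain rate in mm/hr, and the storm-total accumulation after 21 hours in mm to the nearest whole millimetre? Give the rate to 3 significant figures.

Incoming column moisture flux per unit ridge length: F = V × PW = 8.33 × 36.6 = 304.878 mm·m/s.
Spread over the 29 km slope with efficiency ε = 0.13: R = ε·F/W = 0.13 × 304.878 / 29000 m = 1.367e-03 mm/s.
R = 1.367e-03 × 3600 = 4.92 mm/hr.
Over 21 h: total = 4.92 × 21 = 103.32 ≈ 103 mm.

R ≈ 4.92 mm/hr; total ≈ 103 mm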